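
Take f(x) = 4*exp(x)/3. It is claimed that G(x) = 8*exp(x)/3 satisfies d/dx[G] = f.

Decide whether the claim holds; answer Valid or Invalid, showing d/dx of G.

Invalid: d/dx[G] - f = 4*exp(x)/3, which is not 0.

d/dx[G] = 8*exp(x)/3
d/dx[G] - f(x) = 4*exp(x)/3 != 0.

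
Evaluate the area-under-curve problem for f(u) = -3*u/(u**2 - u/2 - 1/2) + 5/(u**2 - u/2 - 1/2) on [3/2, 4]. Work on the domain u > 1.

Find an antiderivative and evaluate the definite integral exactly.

Antiderivative: F(u) = 4*log(u - 1)/3 - 13*log(u + 1/2)/3; value = -13*log(9/2)/3 + 4*log(3)/3 + 17*log(2)/3

The denominator factors as (u - 1)*(2*u + 1); partial fractions split f into directly integrable pieces: -26/(3*(2*u + 1)) + 4/(3*(u - 1)).
F(u) = 4*log(u - 1)/3 - 13*log(u + 1/2)/3 is an antiderivative of f.
Check: d/du[4*log(u - 1)/3 - 13*log(u + 1/2)/3] = (10 - 6*u)/(2*u**2 - u - 1), which equals f(u).
F(4) = -13*log(9/2)/3 + 4*log(3)/3; F(3/2) = -17*log(2)/3.
Integral = F(4) - F(3/2) = -13*log(9/2)/3 + 4*log(3)/3 + 17*log(2)/3.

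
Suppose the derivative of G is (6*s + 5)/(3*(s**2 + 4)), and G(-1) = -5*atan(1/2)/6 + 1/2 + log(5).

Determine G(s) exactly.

A first test for any G(s): its s-derivative must equal the given G'(s).
A general antiderivative is log(s**2 + 4) + 5*atan(s/2)/6 + C.
The condition gives C = -5*atan(1/2)/6 + 1/2 + log(5) - (-5*atan(1/2)/6 + log(5)) = 1/2.
So G(s) = (6*log(s**2 + 4) + 5*atan(s/2) + 3)/6.
Check: d/ds[(6*log(s**2 + 4) + 5*atan(s/2) + 3)/6] = (6*s + 5)/(3*s**2 + 12), which equals G'(s).

G(s) = (6*log(s**2 + 4) + 5*atan(s/2) + 3)/6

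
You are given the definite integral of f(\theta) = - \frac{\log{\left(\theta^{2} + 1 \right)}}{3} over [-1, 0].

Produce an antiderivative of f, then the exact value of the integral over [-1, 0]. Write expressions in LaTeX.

A first test for any F(\theta): its \theta-derivative must equal f(\theta) identically.
F(\theta) = \frac{- \theta \log{\left(\theta^{2} + 1 \right)} + 2 \theta - 2 \operatorname{atan}{\left(\theta \right)}}{3} is an antiderivative of f.
Check: d/d\theta[\frac{- \theta \log{\left(\theta^{2} + 1 \right)} + 2 \theta - 2 \operatorname{atan}{\left(\theta \right)}}{3}] = - \frac{\log{\left(\theta^{2} + 1 \right)}}{3} = f(\theta).
F(0) = 0; F(-1) = - \frac{2}{3} + \frac{\log{\left(2 \right)}}{3} + \frac{\pi}{6}.
Integral = F(0) - F(-1) = - \frac{\pi}{6} - \frac{\log{\left(2 \right)}}{3} + \frac{2}{3}.

Antiderivative: F(\theta) = \frac{- \theta \log{\left(\theta^{2} + 1 \right)} + 2 \theta - 2 \operatorname{atan}{\left(\theta \right)}}{3}; value = - \frac{\pi}{6} - \frac{\log{\left(2 \right)}}{3} + \frac{2}{3}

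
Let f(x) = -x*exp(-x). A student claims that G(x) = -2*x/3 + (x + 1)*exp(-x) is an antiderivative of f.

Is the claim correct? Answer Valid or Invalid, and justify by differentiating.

d/dx[G] = (-3*x - 2*exp(x))*exp(-x)/3
d/dx[G] - f(x) = -2/3 != 0.

Invalid: d/dx[G] - f = -2/3, which is not 0.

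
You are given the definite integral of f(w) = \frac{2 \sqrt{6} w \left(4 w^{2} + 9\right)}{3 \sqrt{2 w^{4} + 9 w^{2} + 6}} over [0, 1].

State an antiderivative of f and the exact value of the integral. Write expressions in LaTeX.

f matches the chain-rule pattern g'(h)*h' with inner function h(w) = \frac{w^{4}}{3} + \frac{3 w^{2}}{2} + 1; substituting u = h(w) collapses the integral.
F(w) = \frac{2 \sqrt{6} \sqrt{2 w^{4} + 9 w^{2} + 6}}{3} is an antiderivative of f.
Check: d/dw[\frac{2 \sqrt{6} \sqrt{2 w^{4} + 9 w^{2} + 6}}{3}] = \frac{8 \sqrt{6} w^{3} + 18 \sqrt{6} w}{3 \sqrt{2 w^{4} + 9 w^{2} + 6}}, which equals f(w).
F(1) = \frac{2 \sqrt{102}}{3}; F(0) = 4.
Integral = F(1) - F(0) = -4 + \frac{2 \sqrt{102}}{3}.

Antiderivative: F(w) = \frac{2 \sqrt{6} \sqrt{2 w^{4} + 9 w^{2} + 6}}{3}; value = -4 + \frac{2 \sqrt{102}}{3}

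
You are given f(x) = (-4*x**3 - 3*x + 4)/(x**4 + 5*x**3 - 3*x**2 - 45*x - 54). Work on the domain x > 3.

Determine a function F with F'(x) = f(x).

The denominator factors as (x - 3)*(x + 2)*(x + 3)**2; partial fractions split f into directly integrable pieces: 181/(36*(x + 3)) + 121/(6*(x + 3)**2) - 42/(5*(x + 2)) - 113/(180*(x - 3)).
Check: d/dx[(-113*(x + 3)*log(x - 3) - 1512*(x + 3)*log(x + 2) + 905*(x + 3)*log(x + 3) - 3630)/(180*(x + 3))] = (-4*x**3 - 3*x + 4)/(x**4 + 5*x**3 - 3*x**2 - 45*x - 54) = f(x).

An antiderivative is F(x) = (-113*(x + 3)*log(x - 3) - 1512*(x + 3)*log(x + 2) + 905*(x + 3)*log(x + 3) - 3630)/(180*(x + 3)).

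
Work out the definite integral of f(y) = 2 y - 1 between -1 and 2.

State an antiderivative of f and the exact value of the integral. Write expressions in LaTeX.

An antiderivative F(y) passes only if d/dy[F] lands on f(y) exactly.
F(y) = y^{2} - y is an antiderivative of f.
Check: d/dy[y^{2} - y] = 2 y - 1 = f(y).
F(2) = 2; F(-1) = 2.
Integral = F(2) - F(-1) = 0.

Antiderivative: F(y) = y^{2} - y; value = 0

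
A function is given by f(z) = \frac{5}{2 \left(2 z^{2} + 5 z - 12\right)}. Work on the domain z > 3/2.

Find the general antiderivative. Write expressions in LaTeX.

Factor the denominator (2 \left(z + 4\right) \left(2 z - 3\right)) and decompose: f = \frac{5}{11 \left(2 z - 3\right)} - \frac{5}{22 \left(z + 4\right)}; each piece integrates to a log, atan, or power term.
Check: d/dz[- \frac{5 \left(- \log{\left(z - \frac{3}{2} \right)} + \log{\left(z + 4 \right)}\right)}{22}] = \frac{5}{4 z^{2} + 10 z - 24}, which equals f(z).

F(z) = - \frac{5 \left(- \log{\left(z - \frac{3}{2} \right)} + \log{\left(z + 4 \right)}\right)}{22} + C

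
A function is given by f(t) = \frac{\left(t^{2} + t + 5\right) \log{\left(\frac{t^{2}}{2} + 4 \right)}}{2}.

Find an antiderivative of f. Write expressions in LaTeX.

An antiderivative is F(t) = \frac{- 4 t^{3} - 9 t^{2} + 3 t \left(2 t^{2} + 3 t + 30\right) \log{\left(\frac{t^{2}}{2} + 4 \right)} - 84 t + 72 \log{\left(t^{2} + 8 \right)} + 168 \sqrt{2} \operatorname{atan}{\left(\frac{\sqrt{2} t}{4} \right)}}{36}.

Whatever form F(t) takes, F'(t) = f(t) is non-negotiable.
Check: d/dt[\frac{- 4 t^{3} - 9 t^{2} + 3 t \left(2 t^{2} + 3 t + 30\right) \log{\left(\frac{t^{2}}{2} + 4 \right)} - 84 t + 72 \log{\left(t^{2} + 8 \right)} + 168 \sqrt{2} \operatorname{atan}{\left(\frac{\sqrt{2} t}{4} \right)}}{36}] = \frac{t^{2} \log{\left(\frac{t^{2}}{2} + 4 \right)}}{2} + \frac{t \log{\left(\frac{t^{2}}{2} + 4 \right)}}{2} + \frac{5 \log{\left(\frac{t^{2}}{2} + 4 \right)}}{2}, which equals f(t).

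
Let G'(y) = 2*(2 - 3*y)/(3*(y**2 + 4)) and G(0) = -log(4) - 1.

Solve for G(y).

G(y) = (-3*log(y**2 + 4) + 2*atan(y/2) - 3)/3

Check a candidate G(y) by differentiating: d/dy[G] must match the given G'(y).
A general antiderivative is -log(y**2 + 4) + 2*atan(y/2)/3 + C.
The condition gives C = -log(4) - 1 - (-log(4)) = -1.
So G(y) = (-3*log(y**2 + 4) + 2*atan(y/2) - 3)/3.
Check: d/dy[(-3*log(y**2 + 4) + 2*atan(y/2) - 3)/3] = (4 - 6*y)/(3*y**2 + 12), which equals G'(y).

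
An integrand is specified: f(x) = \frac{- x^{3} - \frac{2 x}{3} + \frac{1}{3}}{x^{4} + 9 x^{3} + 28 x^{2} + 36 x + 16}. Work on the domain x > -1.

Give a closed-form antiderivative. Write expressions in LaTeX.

Factor the denominator (3 \left(x + 1\right) \left(x + 2\right)^{2} \left(x + 4\right)) and decompose: f = - \frac{67}{12 \left(x + 4\right)} + \frac{47}{12 \left(x + 2\right)} - \frac{29}{6 \left(x + 2\right)^{2}} + \frac{2}{3 \left(x + 1\right)}; each piece integrates to a log, atan, or power term.
Check: d/dx[\frac{8 x \log{\left(x + 1 \right)} + 47 x \log{\left(x + 2 \right)} - 67 x \log{\left(x + 4 \right)} + 16 \log{\left(x + 1 \right)} + 94 \log{\left(x + 2 \right)} - 134 \log{\left(x + 4 \right)} + 58}{12 \left(x + 2\right)}] = \frac{- 3 x^{3} - 2 x + 1}{3 x^{4} + 27 x^{3} + 84 x^{2} + 108 x + 48}, which equals f(x).

An antiderivative is F(x) = \frac{8 x \log{\left(x + 1 \right)} + 47 x \log{\left(x + 2 \right)} - 67 x \log{\left(x + 4 \right)} + 16 \log{\left(x + 1 \right)} + 94 \log{\left(x + 2 \right)} - 134 \log{\left(x + 4 \right)} + 58}{12 \left(x + 2\right)}.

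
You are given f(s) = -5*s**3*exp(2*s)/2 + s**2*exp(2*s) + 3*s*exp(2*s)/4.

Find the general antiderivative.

F(s) = -5*s**3*exp(2*s)/4 + 19*s**2*exp(2*s)/8 - 2*s*exp(2*s) + exp(2*s) + C

f has the shape u'v + uv' for u = -5*s**3/4 + 19*s**2/8 - 2*s + 1 and v = exp(2*s) — it is the derivative of the product u*v.
Check: d/ds[-5*s**3*exp(2*s)/4 + 19*s**2*exp(2*s)/8 - 2*s*exp(2*s) + exp(2*s)] = -5*s**3*exp(2*s)/2 + s**2*exp(2*s) + 3*s*exp(2*s)/4 = f(s).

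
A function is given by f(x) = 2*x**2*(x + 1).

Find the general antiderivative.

Any candidate F(x) must reproduce f(x) exactly when differentiated.
Check: d/dx[x**4/2 + 2*x**3/3] = 2*x**3 + 2*x**2, which equals f(x).

F(x) = x**4/2 + 2*x**3/3 + C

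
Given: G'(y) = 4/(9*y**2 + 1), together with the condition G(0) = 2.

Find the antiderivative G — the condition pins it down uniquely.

Any candidate G(y) must reproduce the stated G'(y) exactly.
A general antiderivative is 4*atan(3*y)/3 + C.
The condition gives C = 2 - (0) = 2.
So G(y) = 2*(2*atan(3*y) + 3)/3.
Check: d/dy[2*(2*atan(3*y) + 3)/3] = 4/(9*y**2 + 1) = G'(y).

G(y) = 2*(2*atan(3*y) + 3)/3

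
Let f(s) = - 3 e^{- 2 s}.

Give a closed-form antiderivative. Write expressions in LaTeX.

An antiderivative F(s) passes only if d/ds[F] lands on f(s) exactly.
Check: d/ds[\frac{3 e^{- 2 s}}{2}] = - 3 e^{- 2 s} = f(s).

An antiderivative is F(s) = \frac{3 e^{- 2 s}}{2}.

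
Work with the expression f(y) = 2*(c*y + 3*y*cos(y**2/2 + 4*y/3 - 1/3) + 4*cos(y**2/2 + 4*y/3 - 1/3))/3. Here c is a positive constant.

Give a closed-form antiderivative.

An antiderivative is F(y) = (c*y**2 + 6*sin(y**2/2 + 4*y/3 - 1/3))/3.

Any candidate F(y) must reproduce f(y) exactly when differentiated.
Check: d/dy[(c*y**2 + 6*sin(y**2/2 + 4*y/3 - 1/3))/3] = 2*c*y/3 + 2*y*cos(y**2/2 + 4*y/3 - 1/3) + 8*cos(y**2/2 + 4*y/3 - 1/3)/3, which equals f(y).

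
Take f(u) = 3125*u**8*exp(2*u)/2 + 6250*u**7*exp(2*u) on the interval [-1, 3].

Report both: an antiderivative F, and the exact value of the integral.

Recognize the product-rule pattern: f = v'r + vr' with v = 3125*u**8/4, r = exp(2*u), so integration by parts undoes it.
F(u) = 3125*u**8*exp(2*u)/4 is an antiderivative of f.
Check: d/du[3125*u**8*exp(2*u)/4] = 3125*u**8*exp(2*u)/2 + 6250*u**7*exp(2*u) = f(u).
F(3) = 20503125*exp(6)/4; F(-1) = 3125*exp(-2)/4.
Integral = F(3) - F(-1) = -3125*exp(-2)/4 + 20503125*exp(6)/4.

Antiderivative: F(u) = 3125*u**8*exp(2*u)/4; value = -3125*exp(-2)/4 + 20503125*exp(6)/4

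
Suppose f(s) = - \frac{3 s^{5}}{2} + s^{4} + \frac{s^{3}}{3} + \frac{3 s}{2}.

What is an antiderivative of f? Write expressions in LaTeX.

An antiderivative is F(s) = - \frac{s^{2} \left(15 s^{4} - 12 s^{3} - 5 s^{2} - 45\right)}{60}.

Integrate term by term and add the pieces.
Check: d/ds[- \frac{s^{2} \left(15 s^{4} - 12 s^{3} - 5 s^{2} - 45\right)}{60}] = - \frac{3 s^{5}}{2} + s^{4} + \frac{s^{3}}{3} + \frac{3 s}{2} = f(s).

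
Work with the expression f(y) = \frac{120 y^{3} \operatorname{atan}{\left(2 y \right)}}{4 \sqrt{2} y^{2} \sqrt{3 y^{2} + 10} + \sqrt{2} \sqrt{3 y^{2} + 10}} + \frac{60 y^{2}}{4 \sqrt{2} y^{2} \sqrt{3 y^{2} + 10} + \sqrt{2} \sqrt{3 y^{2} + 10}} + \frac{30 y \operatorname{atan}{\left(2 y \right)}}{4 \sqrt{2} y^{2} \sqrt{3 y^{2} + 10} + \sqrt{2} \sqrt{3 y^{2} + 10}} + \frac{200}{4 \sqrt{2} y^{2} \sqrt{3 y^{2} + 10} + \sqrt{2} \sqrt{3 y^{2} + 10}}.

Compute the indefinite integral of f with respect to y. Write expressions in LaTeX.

F(y) = 5 \sqrt{2} \sqrt{3 y^{2} + 10} \operatorname{atan}{\left(2 y \right)} + C

Recognize the product-rule pattern: f = u'v + uv' with u = 10 \sqrt{\frac{3 y^{2}}{2} + 5}, v = \operatorname{atan}{\left(2 y \right)}, so integration by parts undoes it.
Check: d/dy[5 \sqrt{2} \sqrt{3 y^{2} + 10} \operatorname{atan}{\left(2 y \right)}] = \frac{60 \sqrt{2} y^{3} \operatorname{atan}{\left(2 y \right)} + 30 \sqrt{2} y^{2} + 15 \sqrt{2} y \operatorname{atan}{\left(2 y \right)} + 100 \sqrt{2}}{4 y^{2} \sqrt{3 y^{2} + 10} + \sqrt{3 y^{2} + 10}}, which equals f(y).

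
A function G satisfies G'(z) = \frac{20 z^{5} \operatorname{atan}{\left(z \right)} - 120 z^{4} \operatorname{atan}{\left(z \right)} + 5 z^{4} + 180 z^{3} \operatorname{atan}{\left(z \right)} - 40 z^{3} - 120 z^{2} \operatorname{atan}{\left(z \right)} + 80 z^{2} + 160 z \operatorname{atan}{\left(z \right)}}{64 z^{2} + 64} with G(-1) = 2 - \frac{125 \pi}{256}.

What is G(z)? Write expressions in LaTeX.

G(z) = \frac{5 z^{4} \operatorname{atan}{\left(z \right)} - 40 z^{3} \operatorname{atan}{\left(z \right)} + 80 z^{2} \operatorname{atan}{\left(z \right)} + 128}{64}

G'(z) has the shape u'v + uv' for u = \frac{5 \left(\frac{z^{2}}{4} - z\right)^{2}}{4} and v = \operatorname{atan}{\left(z \right)} — it is the derivative of the product u*v.
A general antiderivative is \frac{5 \left(\frac{z^{2}}{4} - z\right)^{2} \operatorname{atan}{\left(z \right)}}{4} + C.
The condition gives C = 2 - \frac{125 \pi}{256} - (- \frac{125 \pi}{256}) = 2.
So G(z) = \frac{5 z^{4} \operatorname{atan}{\left(z \right)} - 40 z^{3} \operatorname{atan}{\left(z \right)} + 80 z^{2} \operatorname{atan}{\left(z \right)} + 128}{64}.
Check: d/dz[\frac{5 z^{4} \operatorname{atan}{\left(z \right)} - 40 z^{3} \operatorname{atan}{\left(z \right)} + 80 z^{2} \operatorname{atan}{\left(z \right)} + 128}{64}] = \frac{20 z^{5} \operatorname{atan}{\left(z \right)} - 120 z^{4} \operatorname{atan}{\left(z \right)} + 5 z^{4} + 180 z^{3} \operatorname{atan}{\left(z \right)} - 40 z^{3} - 120 z^{2} \operatorname{atan}{\left(z \right)} + 80 z^{2} + 160 z \operatorname{atan}{\left(z \right)}}{64 z^{2} + 64} = G'(z).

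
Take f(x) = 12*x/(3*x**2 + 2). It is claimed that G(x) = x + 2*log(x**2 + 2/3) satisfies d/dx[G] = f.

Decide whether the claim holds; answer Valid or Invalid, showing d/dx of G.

Invalid: d/dx[G] - f = 1, which is not 0.

d/dx[G] = (3*x**2 + 12*x + 2)/(3*x**2 + 2)
d/dx[G] - f(x) = 1 != 0.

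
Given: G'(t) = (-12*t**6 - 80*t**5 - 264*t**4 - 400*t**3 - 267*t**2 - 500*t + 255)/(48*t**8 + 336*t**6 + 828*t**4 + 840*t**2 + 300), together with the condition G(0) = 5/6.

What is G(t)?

Differentiate the proposed G(t) back; it has to land on the given G'(t).
A general antiderivative is -t/(t**2 + 5/2) + (5*t/2 + 5/3)/(2*t**2 + 2) + C.
The condition gives C = 5/6 - (5/6) = 0.
So G(t) = (-24*t*(t**2 + 1) + 5*(3*t + 2)*(2*t**2 + 5))/(12*(t**2 + 1)*(2*t**2 + 5)).
Check: d/dt[(-24*t*(t**2 + 1) + 5*(3*t + 2)*(2*t**2 + 5))/(12*(t**2 + 1)*(2*t**2 + 5))] = (-12*t**6 - 80*t**5 - 264*t**4 - 400*t**3 - 267*t**2 - 500*t + 255)/(48*t**8 + 336*t**6 + 828*t**4 + 840*t**2 + 300) = G'(t).

G(t) = (-24*t*(t**2 + 1) + 5*(3*t + 2)*(2*t**2 + 5))/(12*(t**2 + 1)*(2*t**2 + 5))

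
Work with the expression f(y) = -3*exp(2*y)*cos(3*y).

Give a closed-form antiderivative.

Differentiate the proposed F(y) back; it has to land on f(y) exactly.
Check: d/dy[3*(-3*sin(3*y) - 2*cos(3*y))*exp(2*y)/13] = -3*exp(2*y)*cos(3*y) = f(y).

An antiderivative is F(y) = 3*(-3*sin(3*y) - 2*cos(3*y))*exp(2*y)/13.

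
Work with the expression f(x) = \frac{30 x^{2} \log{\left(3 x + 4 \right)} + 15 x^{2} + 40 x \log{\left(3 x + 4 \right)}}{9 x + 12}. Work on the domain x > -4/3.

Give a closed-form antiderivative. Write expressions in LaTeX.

Recognize the product-rule pattern: f = u'v + uv' with u = \frac{5 x^{2}}{3}, v = \log{\left(3 x + 4 \right)}, so integration by parts undoes it.
Check: d/dx[\frac{5 x^{2} \log{\left(3 x + 4 \right)}}{3}] = \frac{30 x^{2} \log{\left(3 x + 4 \right)} + 15 x^{2} + 40 x \log{\left(3 x + 4 \right)}}{9 x + 12} = f(x).

An antiderivative is F(x) = \frac{5 x^{2} \log{\left(3 x + 4 \right)}}{3}.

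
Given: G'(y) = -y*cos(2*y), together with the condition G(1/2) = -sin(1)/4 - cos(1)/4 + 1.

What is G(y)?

G(y) = -y*sin(2*y)/2 - cos(2*y)/4 + 1

A candidate passes only if d/dy[G] lands on the given G'(y) exactly.
A general antiderivative is -y*sin(2*y)/2 - cos(2*y)/4 + C.
The condition gives C = -sin(1)/4 - cos(1)/4 + 1 - (-sin(1)/4 - cos(1)/4) = 1.
So G(y) = -y*sin(2*y)/2 - cos(2*y)/4 + 1.
Check: d/dy[-y*sin(2*y)/2 - cos(2*y)/4 + 1] = -y*cos(2*y) = G'(y).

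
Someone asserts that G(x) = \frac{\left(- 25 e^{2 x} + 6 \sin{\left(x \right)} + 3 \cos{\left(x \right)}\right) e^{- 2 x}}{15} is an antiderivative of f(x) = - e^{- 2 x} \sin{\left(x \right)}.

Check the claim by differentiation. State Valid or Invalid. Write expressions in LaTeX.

d/dx[G] = - e^{- 2 x} \sin{\left(x \right)}
This equals f(x) exactly, so the claim holds.

Valid - the claim checks out under differentiation.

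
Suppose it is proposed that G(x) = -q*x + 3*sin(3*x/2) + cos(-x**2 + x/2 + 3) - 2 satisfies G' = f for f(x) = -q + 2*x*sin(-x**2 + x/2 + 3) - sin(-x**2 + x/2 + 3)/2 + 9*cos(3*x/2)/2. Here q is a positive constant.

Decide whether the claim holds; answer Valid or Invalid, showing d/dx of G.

d/dx[G] = -q + 2*x*sin(-x**2 + x/2 + 3) - sin(-x**2 + x/2 + 3)/2 + 9*cos(3*x/2)/2
This equals f(x) exactly, so the claim holds.

Valid - the claim checks out under differentiation.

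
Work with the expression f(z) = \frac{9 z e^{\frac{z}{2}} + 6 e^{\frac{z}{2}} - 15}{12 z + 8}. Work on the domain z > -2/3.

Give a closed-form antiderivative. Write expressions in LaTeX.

A candidate is checked by its d/dz: the result must match f(z).
Check: d/dz[\frac{3 e^{\frac{z}{2}}}{2} - \frac{5 \log{\left(\frac{3 z}{2} + 1 \right)}}{4}] = \frac{9 z e^{\frac{z}{2}} + 6 e^{\frac{z}{2}} - 15}{12 z + 8} = f(z).

An antiderivative is F(z) = \frac{3 e^{\frac{z}{2}}}{2} - \frac{5 \log{\left(\frac{3 z}{2} + 1 \right)}}{4}.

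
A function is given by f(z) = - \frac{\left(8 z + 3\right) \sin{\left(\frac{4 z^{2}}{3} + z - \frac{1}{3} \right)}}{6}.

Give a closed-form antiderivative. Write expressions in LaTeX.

An antiderivative is F(z) = \frac{\cos{\left(\frac{4 z^{2}}{3} + z - \frac{1}{3} \right)}}{2}.

f matches the chain-rule pattern g'(h)*h' with inner function h(z) = \frac{4 z^{2}}{3} + z - \frac{1}{3}; substituting u = h(z) collapses the integral.
Check: d/dz[\frac{\cos{\left(\frac{4 z^{2}}{3} + z - \frac{1}{3} \right)}}{2}] = - \frac{4 z \sin{\left(\frac{4 z^{2}}{3} + z - \frac{1}{3} \right)}}{3} - \frac{\sin{\left(\frac{4 z^{2}}{3} + z - \frac{1}{3} \right)}}{2}, which equals f(z).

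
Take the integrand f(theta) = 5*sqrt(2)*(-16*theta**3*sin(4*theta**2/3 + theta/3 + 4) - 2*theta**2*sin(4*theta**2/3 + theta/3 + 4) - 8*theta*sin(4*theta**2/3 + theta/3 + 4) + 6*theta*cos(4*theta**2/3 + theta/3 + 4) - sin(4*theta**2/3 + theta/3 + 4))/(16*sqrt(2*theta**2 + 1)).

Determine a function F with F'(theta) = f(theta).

f has the shape u'v + uv' for u = 15*sqrt(4*theta**2 + 2)/16 and v = cos(4*theta**2/3 + theta/3 + 4) — it is the derivative of the product u*v.
Check: d/dtheta[15*sqrt(2)*sqrt(2*theta**2 + 1)*cos(4*theta**2/3 + theta/3 + 4)/16] = (-80*sqrt(2)*theta**3*sin(4*theta**2/3 + theta/3 + 4) - 10*sqrt(2)*theta**2*sin(4*theta**2/3 + theta/3 + 4) - 40*sqrt(2)*theta*sin(4*theta**2/3 + theta/3 + 4) + 30*sqrt(2)*theta*cos(4*theta**2/3 + theta/3 + 4) - 5*sqrt(2)*sin(4*theta**2/3 + theta/3 + 4))/(16*sqrt(2*theta**2 + 1)), which equals f(theta).

An antiderivative is F(theta) = 15*sqrt(2)*sqrt(2*theta**2 + 1)*cos(4*theta**2/3 + theta/3 + 4)/16.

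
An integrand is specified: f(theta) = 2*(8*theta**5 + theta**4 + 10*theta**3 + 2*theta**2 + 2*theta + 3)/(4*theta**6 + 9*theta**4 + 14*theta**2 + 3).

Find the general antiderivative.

F(theta) = log(theta**4 + 2*theta**2 + 3) + atan(2*theta) + C

A candidate is checked by its d/dtheta: the result must match f(theta).
Check: d/dtheta[log(theta**4 + 2*theta**2 + 3) + atan(2*theta)] = (16*theta**5 + 2*theta**4 + 20*theta**3 + 4*theta**2 + 4*theta + 6)/(4*theta**6 + 9*theta**4 + 14*theta**2 + 3), which equals f(theta).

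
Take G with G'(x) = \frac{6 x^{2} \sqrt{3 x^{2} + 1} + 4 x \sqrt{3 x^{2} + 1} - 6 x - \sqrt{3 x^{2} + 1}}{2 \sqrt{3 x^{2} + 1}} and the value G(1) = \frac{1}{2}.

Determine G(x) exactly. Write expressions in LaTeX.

G(x) = x^{3} + x^{2} - \frac{x}{2} - \sqrt{3 x^{2} + 1} + 1

Check a candidate G(x) by differentiating: d/dx[G] must match the given G'(x).
A general antiderivative is x^{3} + x^{2} - \frac{x}{2} - \sqrt{3 x^{2} + 1} + C.
The condition gives C = \frac{1}{2} - (- \frac{1}{2}) = 1.
So G(x) = x^{3} + x^{2} - \frac{x}{2} - \sqrt{3 x^{2} + 1} + 1.
Check: d/dx[x^{3} + x^{2} - \frac{x}{2} - \sqrt{3 x^{2} + 1} + 1] = \frac{6 x^{2} \sqrt{3 x^{2} + 1} + 4 x \sqrt{3 x^{2} + 1} - 6 x - \sqrt{3 x^{2} + 1}}{2 \sqrt{3 x^{2} + 1}} = G'(x).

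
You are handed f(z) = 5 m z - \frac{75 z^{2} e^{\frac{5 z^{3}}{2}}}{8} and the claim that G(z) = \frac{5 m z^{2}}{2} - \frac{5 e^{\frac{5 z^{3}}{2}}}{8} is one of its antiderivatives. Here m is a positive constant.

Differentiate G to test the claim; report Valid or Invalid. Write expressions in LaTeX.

Invalid: d/dz[G] - f = \frac{75 z^{2} e^{\frac{5 z^{3}}{2}}}{16}, which is not 0.

d/dz[G] = 5 m z - \frac{75 z^{2} e^{\frac{5 z^{3}}{2}}}{16}
d/dz[G] - f(z) = \frac{75 z^{2} e^{\frac{5 z^{3}}{2}}}{16} != 0.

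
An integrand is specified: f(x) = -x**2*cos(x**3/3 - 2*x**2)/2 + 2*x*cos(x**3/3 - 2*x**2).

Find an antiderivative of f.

The substitution u = x**3/3 - 2*x**2 works: f is exactly (dF/du)*(du/dx) for that inner function.
Check: d/dx[-sin(x**3/3 - 2*x**2)/2] = -x**2*cos(x**3/3 - 2*x**2)/2 + 2*x*cos(x**3/3 - 2*x**2) = f(x).

An antiderivative is F(x) = -sin(x**3/3 - 2*x**2)/2.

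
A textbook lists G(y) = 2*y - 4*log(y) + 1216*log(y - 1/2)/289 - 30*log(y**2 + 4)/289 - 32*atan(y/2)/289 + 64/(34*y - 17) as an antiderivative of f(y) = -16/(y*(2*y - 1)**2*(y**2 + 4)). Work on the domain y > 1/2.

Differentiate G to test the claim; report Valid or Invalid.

d/dy[G] = (8*y**5 - 8*y**4 + 34*y**3 - 32*y**2 + 8*y - 16)/(4*y**5 - 4*y**4 + 17*y**3 - 16*y**2 + 4*y)
d/dy[G] - f(y) = 2 != 0.

Invalid: d/dy[G] - f = 2, which is not 0.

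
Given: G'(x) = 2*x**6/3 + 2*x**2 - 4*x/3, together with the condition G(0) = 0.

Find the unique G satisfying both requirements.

Integrate term by term and add the pieces.
A general antiderivative is 2*x**7/21 + 2*x**3/3 - 2*x**2/3 + C.
The condition gives C = 0 - (0) = 0.
So G(x) = 2*x**7/21 + 2*x**3/3 - 2*x**2/3.
Check: d/dx[2*x**7/21 + 2*x**3/3 - 2*x**2/3] = 2*x**6/3 + 2*x**2 - 4*x/3 = G'(x).

G(x) = 2*x**7/21 + 2*x**3/3 - 2*x**2/3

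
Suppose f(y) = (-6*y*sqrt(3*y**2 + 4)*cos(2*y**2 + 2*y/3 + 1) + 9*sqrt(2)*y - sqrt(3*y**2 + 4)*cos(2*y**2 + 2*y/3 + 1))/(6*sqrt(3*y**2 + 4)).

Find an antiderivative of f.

Recover f(y) by differentiating a candidate F(y); any mismatch rules it out.
Check: d/dy[sqrt(2)*(4*sqrt(3*y**2 + 4) - sqrt(2)*sin(2*y**2 + 2*y/3 + 1))/8] = (-6*y*sqrt(3*y**2 + 4)*cos(2*y**2 + 2*y/3 + 1) + 9*sqrt(2)*y - sqrt(3*y**2 + 4)*cos(2*y**2 + 2*y/3 + 1))/(6*sqrt(3*y**2 + 4)) = f(y).

An antiderivative is F(y) = sqrt(2)*(4*sqrt(3*y**2 + 4) - sqrt(2)*sin(2*y**2 + 2*y/3 + 1))/8.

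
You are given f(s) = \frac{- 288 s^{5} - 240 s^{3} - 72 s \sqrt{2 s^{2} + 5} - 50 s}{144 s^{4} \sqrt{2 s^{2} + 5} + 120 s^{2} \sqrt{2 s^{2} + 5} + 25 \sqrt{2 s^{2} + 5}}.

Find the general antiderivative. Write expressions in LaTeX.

F(s) = - \frac{12 s^{2} \sqrt{2 s^{2} + 5} + 5 \sqrt{2 s^{2} + 5} - 3}{12 s^{2} + 5} + C

Differentiate the proposed F(s) back; it has to land on f(s) exactly.
Check: d/ds[- \frac{12 s^{2} \sqrt{2 s^{2} + 5} + 5 \sqrt{2 s^{2} + 5} - 3}{12 s^{2} + 5}] = \frac{- 288 s^{5} - 240 s^{3} - 72 s \sqrt{2 s^{2} + 5} - 50 s}{144 s^{4} \sqrt{2 s^{2} + 5} + 120 s^{2} \sqrt{2 s^{2} + 5} + 25 \sqrt{2 s^{2} + 5}} = f(s).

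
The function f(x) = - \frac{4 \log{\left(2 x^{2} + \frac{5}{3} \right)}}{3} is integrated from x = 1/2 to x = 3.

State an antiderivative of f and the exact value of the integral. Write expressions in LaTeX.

Any candidate F(x) must reproduce f(x) exactly when differentiated.
F(x) = - \frac{4 \left(3 x \log{\left(2 x^{2} + \frac{5}{3} \right)} - 6 x + \sqrt{30} \operatorname{atan}{\left(\frac{\sqrt{30} x}{5} \right)}\right)}{9} is an antiderivative of f.
Check: d/dx[- \frac{4 \left(3 x \log{\left(2 x^{2} + \frac{5}{3} \right)} - 6 x + \sqrt{30} \operatorname{atan}{\left(\frac{\sqrt{30} x}{5} \right)}\right)}{9}] = - \frac{4 \log{\left(2 x^{2} + \frac{5}{3} \right)}}{3} = f(x).
F(3) = - 4 \log{\left(\frac{59}{3} \right)} - \frac{4 \sqrt{30} \operatorname{atan}{\left(\frac{3 \sqrt{30}}{5} \right)}}{9} + 8; F(1/2) = - \frac{4 \sqrt{30} \operatorname{atan}{\left(\frac{\sqrt{30}}{10} \right)}}{9} - \frac{2 \log{\left(\frac{13}{6} \right)}}{3} + \frac{4}{3}.
Integral = F(3) - F(1/2) = - 4 \log{\left(\frac{59}{3} \right)} - \frac{4 \sqrt{30} \operatorname{atan}{\left(\frac{3 \sqrt{30}}{5} \right)}}{9} + \frac{2 \log{\left(\frac{13}{6} \right)}}{3} + \frac{4 \sqrt{30} \operatorname{atan}{\left(\frac{\sqrt{30}}{10} \right)}}{9} + \frac{20}{3}.

Antiderivative: F(x) = - \frac{4 \left(3 x \log{\left(2 x^{2} + \frac{5}{3} \right)} - 6 x + \sqrt{30} \operatorname{atan}{\left(\frac{\sqrt{30} x}{5} \right)}\right)}{9}; value = - 4 \log{\left(\frac{59}{3} \right)} - \frac{4 \sqrt{30} \operatorname{atan}{\left(\frac{3 \sqrt{30}}{5} \right)}}{9} + \frac{2 \log{\left(\frac{13}{6} \right)}}{3} + \frac{4 \sqrt{30} \operatorname{atan}{\left(\frac{\sqrt{30}}{10} \right)}}{9} + \frac{20}{3}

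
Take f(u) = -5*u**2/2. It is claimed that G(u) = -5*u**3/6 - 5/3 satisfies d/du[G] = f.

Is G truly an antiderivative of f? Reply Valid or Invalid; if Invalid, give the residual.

d/du[G] = -5*u**2/2
This equals f(u) exactly, so the claim holds.

Valid - differentiating G returns exactly f.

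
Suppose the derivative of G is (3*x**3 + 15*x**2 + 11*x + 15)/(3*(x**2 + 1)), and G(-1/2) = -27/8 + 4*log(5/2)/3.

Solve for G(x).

G(x) = x**2/2 + 5*x + 4*log(x**2 + 1)/3 - 1 + 4*log(2)/3

Whatever form G(x) takes, its d/dx must return the stated G'(x).
A general antiderivative is x**2/2 + 5*x + 4*log(2*x**2 + 2)/3 + C.
The condition gives C = -27/8 + 4*log(5/2)/3 - (-19/8 + 4*log(5/2)/3) = -1.
So G(x) = x**2/2 + 5*x + 4*log(x**2 + 1)/3 - 1 + 4*log(2)/3.
Check: d/dx[x**2/2 + 5*x + 4*log(x**2 + 1)/3 - 1 + 4*log(2)/3] = (3*x**3 + 15*x**2 + 11*x + 15)/(3*x**2 + 3), which equals G'(x).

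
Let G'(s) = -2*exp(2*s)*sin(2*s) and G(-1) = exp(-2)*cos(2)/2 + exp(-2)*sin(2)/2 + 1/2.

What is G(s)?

Differentiate the proposed G(s) back; it has to land on the given G'(s).
A general antiderivative is -exp(2*s)*sin(2*s)/2 + exp(2*s)*cos(2*s)/2 + C.
The condition gives C = exp(-2)*cos(2)/2 + exp(-2)*sin(2)/2 + 1/2 - (exp(-2)*cos(2)/2 + exp(-2)*sin(2)/2) = 1/2.
So G(s) = (-exp(2*s)*sin(2*s) + exp(2*s)*cos(2*s) + 1)/2.
Check: d/ds[(-exp(2*s)*sin(2*s) + exp(2*s)*cos(2*s) + 1)/2] = -2*exp(2*s)*sin(2*s) = G'(s).

G(s) = (-exp(2*s)*sin(2*s) + exp(2*s)*cos(2*s) + 1)/2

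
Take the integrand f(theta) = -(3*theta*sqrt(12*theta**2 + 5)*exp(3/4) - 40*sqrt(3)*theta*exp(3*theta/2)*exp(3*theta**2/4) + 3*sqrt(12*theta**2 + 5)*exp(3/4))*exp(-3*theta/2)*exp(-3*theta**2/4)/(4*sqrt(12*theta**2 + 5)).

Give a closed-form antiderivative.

An antiderivative is F(theta) = (5*sqrt(3)*sqrt(12*theta**2 + 5) + 3*exp(3/4)*exp(-3*theta/2)*exp(-3*theta**2/4))/6.

Any candidate F(theta) must reproduce f(theta) exactly when differentiated.
Check: d/dtheta[(5*sqrt(3)*sqrt(12*theta**2 + 5) + 3*exp(3/4)*exp(-3*theta/2)*exp(-3*theta**2/4))/6] = (-3*theta*sqrt(12*theta**2 + 5)*exp(3/4) + 40*sqrt(3)*theta*exp(3*theta/2)*exp(3*theta**2/4) - 3*sqrt(12*theta**2 + 5)*exp(3/4))*exp(-3*theta/2)*exp(-3*theta**2/4)/(4*sqrt(12*theta**2 + 5)), which equals f(theta).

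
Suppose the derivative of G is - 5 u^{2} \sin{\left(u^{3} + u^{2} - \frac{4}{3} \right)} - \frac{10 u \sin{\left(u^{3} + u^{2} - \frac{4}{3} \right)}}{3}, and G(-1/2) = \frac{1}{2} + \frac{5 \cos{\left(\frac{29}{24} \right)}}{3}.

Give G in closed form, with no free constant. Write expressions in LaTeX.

G'(u) matches the chain-rule pattern g'(h)*h' with inner function h(u) = u^{3} + u^{2} - \frac{4}{3}; substituting w = h(u) collapses the integral.
A general antiderivative is \frac{5 \cos{\left(u^{3} + u^{2} - \frac{4}{3} \right)}}{3} + C.
The condition gives C = \frac{1}{2} + \frac{5 \cos{\left(\frac{29}{24} \right)}}{3} - (\frac{5 \cos{\left(\frac{29}{24} \right)}}{3}) = \frac{1}{2}.
So G(u) = \frac{5 \cos{\left(u^{3} + u^{2} - \frac{4}{3} \right)}}{3} + \frac{1}{2}.
Check: d/du[\frac{5 \cos{\left(u^{3} + u^{2} - \frac{4}{3} \right)}}{3} + \frac{1}{2}] = - 5 u^{2} \sin{\left(u^{3} + u^{2} - \frac{4}{3} \right)} - \frac{10 u \sin{\left(u^{3} + u^{2} - \frac{4}{3} \right)}}{3} = G'(u).

G(u) = \frac{5 \cos{\left(u^{3} + u^{2} - \frac{4}{3} \right)}}{3} + \frac{1}{2}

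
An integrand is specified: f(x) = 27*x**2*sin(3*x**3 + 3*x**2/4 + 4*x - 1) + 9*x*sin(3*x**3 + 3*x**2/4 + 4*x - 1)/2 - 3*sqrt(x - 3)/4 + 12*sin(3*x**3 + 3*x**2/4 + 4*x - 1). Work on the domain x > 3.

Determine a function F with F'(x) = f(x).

An antiderivative is F(x) = -(x - 3)**(3/2)/2 - 3*cos(3*x**3 + 3*x**2/4 + 4*x - 1).

Integrate term by term and add the pieces.
Check: d/dx[-(x - 3)**(3/2)/2 - 3*cos(3*x**3 + 3*x**2/4 + 4*x - 1)] = 27*x**2*sin(3*x**3 + 3*x**2/4 + 4*x - 1) + 9*x*sin(3*x**3 + 3*x**2/4 + 4*x - 1)/2 - 3*sqrt(x - 3)/4 + 12*sin(3*x**3 + 3*x**2/4 + 4*x - 1) = f(x).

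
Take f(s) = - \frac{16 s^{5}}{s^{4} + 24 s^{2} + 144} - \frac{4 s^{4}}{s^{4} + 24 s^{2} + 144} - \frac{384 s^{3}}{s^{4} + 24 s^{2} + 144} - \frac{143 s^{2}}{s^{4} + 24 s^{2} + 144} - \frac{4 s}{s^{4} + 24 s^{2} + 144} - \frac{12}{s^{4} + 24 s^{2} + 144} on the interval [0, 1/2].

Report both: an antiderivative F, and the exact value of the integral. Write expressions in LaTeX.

Antiderivative: F(s) = - \frac{4 s^{4}}{\frac{s^{2}}{2} + 6} - \frac{2 s^{3}}{\frac{s^{2}}{2} + 6} - \frac{s}{s^{2} + 12} + \frac{1}{\frac{s^{2}}{2} + 6}; value = - \frac{37}{294}

f has the shape u'v + uv' for u = - \frac{2}{\frac{s^{2}}{2} + 6} and v = 2 s^{4} + s^{3} + \frac{s}{4} - \frac{1}{2} — it is the derivative of the product u*v.
F(s) = - \frac{4 s^{4}}{\frac{s^{2}}{2} + 6} - \frac{2 s^{3}}{\frac{s^{2}}{2} + 6} - \frac{s}{s^{2} + 12} + \frac{1}{\frac{s^{2}}{2} + 6} is an antiderivative of f.
Check: d/ds[- \frac{4 s^{4}}{\frac{s^{2}}{2} + 6} - \frac{2 s^{3}}{\frac{s^{2}}{2} + 6} - \frac{s}{s^{2} + 12} + \frac{1}{\frac{s^{2}}{2} + 6}] = \frac{- 16 s^{5} - 4 s^{4} - 384 s^{3} - 143 s^{2} - 4 s - 12}{s^{4} + 24 s^{2} + 144}, which equals f(s).
F(1/2) = \frac{2}{49}; F(0) = \frac{1}{6}.
Integral = F(1/2) - F(0) = - \frac{37}{294}.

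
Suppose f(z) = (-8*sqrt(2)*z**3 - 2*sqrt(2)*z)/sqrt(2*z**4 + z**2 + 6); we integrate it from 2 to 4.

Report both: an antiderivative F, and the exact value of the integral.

Antiderivative: F(z) = -4*sqrt(z**4 + z**2/2 + 3); value = -4*sqrt(267) + 4*sqrt(21)

The substitution u = z**4 + z**2/2 + 3 works: f is exactly (dF/du)*(du/dz) for that inner function.
F(z) = -4*sqrt(z**4 + z**2/2 + 3) is an antiderivative of f.
Check: d/dz[-4*sqrt(z**4 + z**2/2 + 3)] = (-8*sqrt(2)*z**3 - 2*sqrt(2)*z)/sqrt(2*z**4 + z**2 + 6) = f(z).
F(4) = -4*sqrt(267); F(2) = -4*sqrt(21).
Integral = F(4) - F(2) = -4*sqrt(267) + 4*sqrt(21).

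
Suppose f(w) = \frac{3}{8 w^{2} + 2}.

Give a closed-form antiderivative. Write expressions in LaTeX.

An antiderivative is F(w) = \frac{3 \operatorname{atan}{\left(2 w \right)}}{4}.

A candidate is checked by its d/dw: the result must match f(w).
Check: d/dw[\frac{3 \operatorname{atan}{\left(2 w \right)}}{4}] = \frac{3}{8 w^{2} + 2} = f(w).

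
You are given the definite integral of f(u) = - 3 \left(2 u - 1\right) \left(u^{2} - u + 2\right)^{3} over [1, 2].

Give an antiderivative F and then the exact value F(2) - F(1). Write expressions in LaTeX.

The substitution w = - u^{2} + u - 2 works: f is exactly (dF/dw)*(dw/du) for that inner function.
F(u) = - \frac{3 \left(- u^{2} + u - 2\right)^{4}}{4} is an antiderivative of f.
Check: d/du[- \frac{3 \left(- u^{2} + u - 2\right)^{4}}{4}] = - 6 u^{7} + 21 u^{6} - 63 u^{5} + 105 u^{4} - 147 u^{3} + 126 u^{2} - 84 u + 24, which equals f(u).
F(2) = -192; F(1) = -12.
Integral = F(2) - F(1) = -180.

Antiderivative: F(u) = - \frac{3 \left(- u^{2} + u - 2\right)^{4}}{4}; value = -180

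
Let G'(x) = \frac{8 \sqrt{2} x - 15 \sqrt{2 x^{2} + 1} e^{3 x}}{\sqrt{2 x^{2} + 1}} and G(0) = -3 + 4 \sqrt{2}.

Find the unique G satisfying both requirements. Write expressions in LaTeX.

A first test for any G(x): its x-derivative must equal the given G'(x).
A general antiderivative is 4 \sqrt{4 x^{2} + 2} - 5 e^{3 x} + C.
The condition gives C = -3 + 4 \sqrt{2} - (-5 + 4 \sqrt{2}) = 2.
So G(x) = 4 \sqrt{4 x^{2} + 2} - 5 e^{3 x} + 2.
Check: d/dx[4 \sqrt{4 x^{2} + 2} - 5 e^{3 x} + 2] = \frac{8 \sqrt{2} x - 15 \sqrt{2 x^{2} + 1} e^{3 x}}{\sqrt{2 x^{2} + 1}} = G'(x).

G(x) = 4 \sqrt{4 x^{2} + 2} - 5 e^{3 x} + 2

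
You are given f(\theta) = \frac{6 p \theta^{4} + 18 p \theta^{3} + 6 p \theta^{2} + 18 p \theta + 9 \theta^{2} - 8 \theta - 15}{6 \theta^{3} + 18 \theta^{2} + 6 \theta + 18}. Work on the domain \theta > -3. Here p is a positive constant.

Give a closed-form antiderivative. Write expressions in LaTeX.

For F(\theta) to be correct the identity F'(\theta) - f(\theta) = 0 must hold.
Check: d/d\theta[\frac{p \theta^{2}}{2} + \frac{3 \log{\left(\theta + 3 \right)}}{2} - \frac{4 \operatorname{atan}{\left(\theta \right)}}{3}] = \frac{6 p \theta^{4} + 18 p \theta^{3} + 6 p \theta^{2} + 18 p \theta + 9 \theta^{2} - 8 \theta - 15}{6 \theta^{3} + 18 \theta^{2} + 6 \theta + 18} = f(\theta).

An antiderivative is F(\theta) = \frac{p \theta^{2}}{2} + \frac{3 \log{\left(\theta + 3 \right)}}{2} - \frac{4 \operatorname{atan}{\left(\theta \right)}}{3}.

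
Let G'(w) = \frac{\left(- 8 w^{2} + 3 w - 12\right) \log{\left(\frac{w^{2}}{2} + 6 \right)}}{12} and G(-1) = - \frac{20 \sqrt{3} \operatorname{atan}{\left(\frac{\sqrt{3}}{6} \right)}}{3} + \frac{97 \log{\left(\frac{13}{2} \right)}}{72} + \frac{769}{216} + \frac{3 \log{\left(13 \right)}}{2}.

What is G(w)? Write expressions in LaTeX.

G(w) = \frac{4 w^{3}}{27} - \frac{w^{2}}{8} - \frac{10 w}{3} + \left(- \frac{2 w^{3}}{9} + \frac{w^{2}}{8} - w\right) \log{\left(\frac{w^{2}}{2} + 6 \right)} + \frac{3 \log{\left(w^{2} + 12 \right)}}{2} + \frac{20 \sqrt{3} \operatorname{atan}{\left(\frac{\sqrt{3} w}{6} \right)}}{3} + \frac{1}{2}

For G(w) to be correct, d/dw[G] must agree with the stated G'(w) identically.
A general antiderivative is \frac{4 w^{3}}{27} - \frac{w^{2}}{8} - \frac{10 w}{3} + \left(- \frac{2 w^{3}}{9} + \frac{w^{2}}{8} - w\right) \log{\left(\frac{w^{2}}{2} + 6 \right)} + \frac{3 \log{\left(w^{2} + 12 \right)}}{2} + \frac{20 \sqrt{3} \operatorname{atan}{\left(\frac{\sqrt{3} w}{6} \right)}}{3} + C.
The condition gives C = - \frac{20 \sqrt{3} \operatorname{atan}{\left(\frac{\sqrt{3}}{6} \right)}}{3} + \frac{97 \log{\left(\frac{13}{2} \right)}}{72} + \frac{769}{216} + \frac{3 \log{\left(13 \right)}}{2} - (- \frac{20 \sqrt{3} \operatorname{atan}{\left(\frac{\sqrt{3}}{6} \right)}}{3} + \frac{97 \log{\left(\frac{13}{2} \right)}}{72} + \frac{661}{216} + \frac{3 \log{\left(13 \right)}}{2}) = \frac{1}{2}.
So G(w) = \frac{4 w^{3}}{27} - \frac{w^{2}}{8} - \frac{10 w}{3} + \left(- \frac{2 w^{3}}{9} + \frac{w^{2}}{8} - w\right) \log{\left(\frac{w^{2}}{2} + 6 \right)} + \frac{3 \log{\left(w^{2} + 12 \right)}}{2} + \frac{20 \sqrt{3} \operatorname{atan}{\left(\frac{\sqrt{3} w}{6} \right)}}{3} + \frac{1}{2}.
Check: d/dw[\frac{4 w^{3}}{27} - \frac{w^{2}}{8} - \frac{10 w}{3} + \left(- \frac{2 w^{3}}{9} + \frac{w^{2}}{8} - w\right) \log{\left(\frac{w^{2}}{2} + 6 \right)} + \frac{3 \log{\left(w^{2} + 12 \right)}}{2} + \frac{20 \sqrt{3} \operatorname{atan}{\left(\frac{\sqrt{3} w}{6} \right)}}{3} + \frac{1}{2}] = - \frac{2 w^{2} \log{\left(\frac{w^{2}}{2} + 6 \right)}}{3} + \frac{w \log{\left(\frac{w^{2}}{2} + 6 \right)}}{4} - \log{\left(\frac{w^{2}}{2} + 6 \right)}, which equals G'(w).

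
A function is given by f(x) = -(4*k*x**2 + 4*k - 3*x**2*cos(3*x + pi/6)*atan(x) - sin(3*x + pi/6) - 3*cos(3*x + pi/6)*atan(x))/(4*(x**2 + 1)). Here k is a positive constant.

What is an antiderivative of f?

An antiderivative is F(x) = -(4*k*x - sin(3*x + pi/6)*atan(x))/4.

Any candidate F(x) must reproduce f(x) exactly when differentiated.
Check: d/dx[-(4*k*x - sin(3*x + pi/6)*atan(x))/4] = (-4*k*x**2 - 4*k + 3*x**2*cos(3*x + pi/6)*atan(x) + sin(3*x + pi/6) + 3*cos(3*x + pi/6)*atan(x))/(4*x**2 + 4), which equals f(x).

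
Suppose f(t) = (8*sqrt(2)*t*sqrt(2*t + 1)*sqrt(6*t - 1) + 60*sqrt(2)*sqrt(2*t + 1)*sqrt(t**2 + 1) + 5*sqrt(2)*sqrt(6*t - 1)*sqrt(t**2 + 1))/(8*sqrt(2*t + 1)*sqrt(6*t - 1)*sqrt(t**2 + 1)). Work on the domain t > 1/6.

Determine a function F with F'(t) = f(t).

An antiderivative is F(t) = sqrt(2)*(5*sqrt(2*t + 1) + 20*sqrt(6*t - 1) + 8*sqrt(t**2 + 1))/8.

A first test for any F(t): its t-derivative must equal f(t) identically.
Check: d/dt[sqrt(2)*(5*sqrt(2*t + 1) + 20*sqrt(6*t - 1) + 8*sqrt(t**2 + 1))/8] = (8*sqrt(2)*t*sqrt(2*t + 1)*sqrt(6*t - 1) + 60*sqrt(2)*sqrt(2*t + 1)*sqrt(t**2 + 1) + 5*sqrt(2)*sqrt(6*t - 1)*sqrt(t**2 + 1))/(8*sqrt(2*t + 1)*sqrt(6*t - 1)*sqrt(t**2 + 1)) = f(t).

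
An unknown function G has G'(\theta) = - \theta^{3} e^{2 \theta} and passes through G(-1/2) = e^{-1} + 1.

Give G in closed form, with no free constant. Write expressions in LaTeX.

G(\theta) = \frac{\left(- 4 \theta^{3} + 6 \theta^{2} - 6 \theta + 3\right) e^{2 \theta}}{8} + 1

Recognize the product-rule pattern: G'(\theta) = u'v + uv' with u = - \frac{\theta^{3}}{2} + \frac{3 \theta^{2}}{4} - \frac{3 \theta}{4} + \frac{3}{8}, v = e^{2 \theta}, so integration by parts undoes it.
A general antiderivative is \frac{\left(- 4 \theta^{3} + 6 \theta^{2} - 6 \theta + 3\right) e^{2 \theta}}{8} + C.
The condition gives C = e^{-1} + 1 - (e^{-1}) = 1.
So G(\theta) = \frac{\left(- 4 \theta^{3} + 6 \theta^{2} - 6 \theta + 3\right) e^{2 \theta}}{8} + 1.
Check: d/d\theta[\frac{\left(- 4 \theta^{3} + 6 \theta^{2} - 6 \theta + 3\right) e^{2 \theta}}{8} + 1] = - \theta^{3} e^{2 \theta} = G'(\theta).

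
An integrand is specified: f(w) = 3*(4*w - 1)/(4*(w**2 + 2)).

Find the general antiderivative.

For F(w) to be correct the identity F'(w) - f(w) = 0 must hold.
Check: d/dw[3*(4*log(w**2 + 2) - sqrt(2)*atan(sqrt(2)*w/2))/8] = (12*w - 3)/(4*w**2 + 8), which equals f(w).

F(w) = 3*(4*log(w**2 + 2) - sqrt(2)*atan(sqrt(2)*w/2))/8 + C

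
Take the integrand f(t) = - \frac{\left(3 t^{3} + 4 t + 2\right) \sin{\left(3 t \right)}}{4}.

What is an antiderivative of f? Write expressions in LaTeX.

An antiderivative is F(t) = \frac{t^{3} \cos{\left(3 t \right)}}{4} - \frac{t^{2} \sin{\left(3 t \right)}}{4} + \frac{t \cos{\left(3 t \right)}}{6} - \frac{\sin{\left(3 t \right)}}{18} + \frac{\cos{\left(3 t \right)}}{6}.

For F(t) to be correct the identity F'(t) - f(t) = 0 must hold.
Check: d/dt[\frac{t^{3} \cos{\left(3 t \right)}}{4} - \frac{t^{2} \sin{\left(3 t \right)}}{4} + \frac{t \cos{\left(3 t \right)}}{6} - \frac{\sin{\left(3 t \right)}}{18} + \frac{\cos{\left(3 t \right)}}{6}] = - \frac{3 t^{3} \sin{\left(3 t \right)}}{4} - t \sin{\left(3 t \right)} - \frac{\sin{\left(3 t \right)}}{2}, which equals f(t).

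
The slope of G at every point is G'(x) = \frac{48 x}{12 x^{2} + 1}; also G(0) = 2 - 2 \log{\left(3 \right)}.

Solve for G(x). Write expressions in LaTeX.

The substitution u = 4 x^{2} + \frac{1}{3} works: G'(x) is exactly (dG/du)*(du/dx) for that inner function.
A general antiderivative is 2 \log{\left(4 x^{2} + \frac{1}{3} \right)} + C.
The condition gives C = 2 - 2 \log{\left(3 \right)} - (- 2 \log{\left(3 \right)}) = 2.
So G(x) = 2 \log{\left(4 x^{2} + \frac{1}{3} \right)} + 2.
Check: d/dx[2 \log{\left(4 x^{2} + \frac{1}{3} \right)} + 2] = \frac{48 x}{12 x^{2} + 1} = G'(x).

G(x) = 2 \log{\left(4 x^{2} + \frac{1}{3} \right)} + 2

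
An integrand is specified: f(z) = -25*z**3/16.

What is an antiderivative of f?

Since d/dz undoes antidifferentiation here, F'(z) = f(z) is required of F(z).
Check: d/dz[-25*z**4/64] = -25*z**3/16 = f(z).

An antiderivative is F(z) = -25*z**4/64.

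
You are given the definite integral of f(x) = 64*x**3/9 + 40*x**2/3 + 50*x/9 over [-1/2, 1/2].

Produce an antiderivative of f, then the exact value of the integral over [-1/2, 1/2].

Antiderivative: F(x) = 16*x**4/9 + 40*x**3/9 + 25*x**2/9; value = 10/9

f matches the chain-rule pattern g'(h)*h' with inner function h(x) = -4*x**2/3 - 5*x/3; substituting u = h(x) collapses the integral.
F(x) = 16*x**4/9 + 40*x**3/9 + 25*x**2/9 is an antiderivative of f.
Check: d/dx[16*x**4/9 + 40*x**3/9 + 25*x**2/9] = 64*x**3/9 + 40*x**2/3 + 50*x/9 = f(x).
F(1/2) = 49/36; F(-1/2) = 1/4.
Integral = F(1/2) - F(-1/2) = 10/9.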